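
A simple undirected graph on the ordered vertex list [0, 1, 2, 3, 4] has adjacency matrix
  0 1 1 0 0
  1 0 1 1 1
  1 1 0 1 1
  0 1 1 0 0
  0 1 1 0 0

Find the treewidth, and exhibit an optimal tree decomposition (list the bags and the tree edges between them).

The largest bag has 3 vertices, giving width 2; this decomposition certifies tw(G) ≤ 2. For the lower bound, the 3 vertices {0, 1, 2} are pairwise adjacent, and any tree decomposition puts a clique entirely inside one bag — forcing width ≥ 2. The upper and lower bounds meet at 2, so that is the treewidth.

Treewidth 2.
One optimal decomposition is:
Bags: B1 = {1, 2, 3}  B2 = {0, 1, 2}  B3 = {1, 2, 4}
Tree: B1–B2, B1–B3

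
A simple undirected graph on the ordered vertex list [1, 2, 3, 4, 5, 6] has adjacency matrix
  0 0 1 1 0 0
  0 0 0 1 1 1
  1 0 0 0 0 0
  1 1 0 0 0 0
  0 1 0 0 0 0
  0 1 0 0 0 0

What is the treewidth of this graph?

1

A width-1 tree decomposition is:
Bags: B1 = {2, 6}  B2 = {2, 5}  B3 = {2, 4}  B4 = {1, 4}  B5 = {1, 3}
Tree: B1–B2, B2–B3, B3–B4, B4–B5
Each bag holds 2 vertices, so the decomposition has width 1, which upper-bounds the treewidth. G has an edge, so its treewidth is at least 1. Hence tw(G) = 1 exactly.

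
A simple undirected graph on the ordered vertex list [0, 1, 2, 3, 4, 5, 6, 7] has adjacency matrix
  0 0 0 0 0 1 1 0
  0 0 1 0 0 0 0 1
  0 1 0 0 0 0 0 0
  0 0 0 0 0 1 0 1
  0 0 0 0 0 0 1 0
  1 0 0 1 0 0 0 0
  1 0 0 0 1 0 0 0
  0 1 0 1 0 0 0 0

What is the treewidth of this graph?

1

A width-1 tree decomposition is:
Bags: B1 = {1, 2}  B2 = {1, 7}  B3 = {3, 7}  B4 = {3, 5}  B5 = {0, 5}  B6 = {0, 6}  B7 = {4, 6}
Tree: B1–B2, B2–B3, B3–B4, B4–B5, B5–B6, B6–B7
Each bag holds 2 vertices, so the decomposition has width 1, which upper-bounds the treewidth. Any graph with an edge has treewidth ≥ 1, and G has the edge 2–1. Combining the bounds, tw(G) = 1.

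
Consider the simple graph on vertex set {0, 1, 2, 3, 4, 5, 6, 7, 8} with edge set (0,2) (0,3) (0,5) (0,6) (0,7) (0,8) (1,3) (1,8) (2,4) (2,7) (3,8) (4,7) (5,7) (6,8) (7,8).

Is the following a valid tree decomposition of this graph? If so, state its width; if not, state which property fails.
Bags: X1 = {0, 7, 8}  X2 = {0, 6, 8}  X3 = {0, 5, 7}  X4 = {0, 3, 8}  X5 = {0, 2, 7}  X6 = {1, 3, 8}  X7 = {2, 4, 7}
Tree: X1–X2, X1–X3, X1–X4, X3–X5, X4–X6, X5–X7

Every vertex of G appears in some bag (union = {0, 1, 2, 3, 4, 5, 6, 7, 8}); every edge is covered by a bag; and for each vertex v the set of bags containing v is connected in the bag tree. The decomposition is therefore valid. The largest bag has 3 vertices, so the width is 2.

Yes; width 2.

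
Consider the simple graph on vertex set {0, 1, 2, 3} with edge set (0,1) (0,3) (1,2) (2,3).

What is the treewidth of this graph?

A width-2 tree decomposition is:
Bags: B1 = {0, 1, 2}  B2 = {0, 2, 3}
Tree: B1–B2
Each bag holds 3 vertices, so the decomposition has width 2, which upper-bounds the treewidth. Since 2–1–0–3–2 is a cycle in G, G is not acyclic. Forests are exactly the graphs of treewidth ≤ 1, so tw(G) ≥ 2. Therefore the treewidth is 2.

2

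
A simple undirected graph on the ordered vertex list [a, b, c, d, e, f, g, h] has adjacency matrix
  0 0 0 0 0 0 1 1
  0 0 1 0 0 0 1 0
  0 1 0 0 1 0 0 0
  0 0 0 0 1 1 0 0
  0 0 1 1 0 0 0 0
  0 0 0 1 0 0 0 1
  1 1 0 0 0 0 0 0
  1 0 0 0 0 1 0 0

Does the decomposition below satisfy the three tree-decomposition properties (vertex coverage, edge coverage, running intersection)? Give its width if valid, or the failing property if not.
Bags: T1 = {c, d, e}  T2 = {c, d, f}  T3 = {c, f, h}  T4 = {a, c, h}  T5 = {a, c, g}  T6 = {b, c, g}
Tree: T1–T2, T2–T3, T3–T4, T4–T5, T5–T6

Vertex coverage: the bags together contain {a, b, c, d, e, f, g, h}, the full vertex set. Edge coverage: each edge of G has both endpoints in at least one bag. Running intersection: for every vertex, the bags containing it form a connected subtree. All three properties hold, so this is a valid tree decomposition of width max|bag| − 1 = 2, and hence tw(G) ≤ 2.

Yes; width 2.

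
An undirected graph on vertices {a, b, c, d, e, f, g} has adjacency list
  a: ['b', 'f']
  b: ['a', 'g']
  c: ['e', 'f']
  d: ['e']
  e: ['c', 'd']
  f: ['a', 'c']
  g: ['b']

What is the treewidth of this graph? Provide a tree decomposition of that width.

Every bag has size at most 2, so the width is 2 − 1 = 1 and tw(G) ≤ 1. Any graph with an edge has treewidth ≥ 1, and G has the edge d–e. The upper and lower bounds meet at 1, so that is the treewidth.

Treewidth 1.
One optimal decomposition is:
Bags: B1 = {d, e}  B2 = {c, e}  B3 = {c, f}  B4 = {a, f}  B5 = {a, b}  B6 = {b, g}
Tree: B1–B2, B2–B3, B3–B4, B4–B5, B5–B6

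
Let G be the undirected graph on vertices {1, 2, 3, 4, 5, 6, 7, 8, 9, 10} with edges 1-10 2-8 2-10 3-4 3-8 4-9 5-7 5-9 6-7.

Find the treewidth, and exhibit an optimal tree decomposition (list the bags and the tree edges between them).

Treewidth 1.
One such decomposition:
Bags: B1 = {6, 7}  B2 = {5, 7}  B3 = {5, 9}  B4 = {4, 9}  B5 = {3, 4}  B6 = {3, 8}  B7 = {2, 8}  B8 = {2, 10}  B9 = {1, 10}
Tree: B1–B2, B2–B3, B3–B4, B4–B5, B5–B6, B6–B7, B7–B8, B8–B9

Every bag has size at most 2, so the width is 2 − 1 = 1 and tw(G) ≤ 1. Any graph with an edge has treewidth ≥ 1, and G has the edge 6–7. Combining the bounds, tw(G) = 1.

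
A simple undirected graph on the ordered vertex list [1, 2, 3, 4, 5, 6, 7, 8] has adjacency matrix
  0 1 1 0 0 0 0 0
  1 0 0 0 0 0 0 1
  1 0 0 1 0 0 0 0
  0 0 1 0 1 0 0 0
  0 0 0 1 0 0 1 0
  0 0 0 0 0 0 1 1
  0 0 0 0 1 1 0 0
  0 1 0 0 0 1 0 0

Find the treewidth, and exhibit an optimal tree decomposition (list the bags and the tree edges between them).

Treewidth 2.
Bags: B1 = {1, 2, 3}  B2 = {2, 3, 4}  B3 = {2, 4, 5}  B4 = {2, 5, 7}  B5 = {2, 6, 7}  B6 = {2, 6, 8}
Tree: B1–B2, B2–B3, B3–B4, B4–B5, B5–B6

Every bag has size at most 3, so the width is 3 − 1 = 2 and tw(G) ≤ 2. Since 2–1–3–4–5–7–6–8–2 is a cycle in G, G is not acyclic. Forests are exactly the graphs of treewidth ≤ 1, so tw(G) ≥ 2. Therefore the treewidth is 2.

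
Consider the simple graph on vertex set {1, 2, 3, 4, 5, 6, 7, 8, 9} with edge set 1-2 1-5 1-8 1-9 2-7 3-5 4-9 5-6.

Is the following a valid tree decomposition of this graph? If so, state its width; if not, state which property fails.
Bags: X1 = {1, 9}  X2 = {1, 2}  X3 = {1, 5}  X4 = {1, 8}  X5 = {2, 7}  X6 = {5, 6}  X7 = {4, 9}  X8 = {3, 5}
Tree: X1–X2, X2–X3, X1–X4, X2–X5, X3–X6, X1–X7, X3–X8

Every vertex of G appears in some bag (union = {1, 2, 3, 4, 5, 6, 7, 8, 9}); every edge is covered by a bag; and for each vertex v the set of bags containing v is connected in the bag tree. The decomposition is therefore valid. The largest bag has 2 vertices, so the width is 1.

Yes; width 1.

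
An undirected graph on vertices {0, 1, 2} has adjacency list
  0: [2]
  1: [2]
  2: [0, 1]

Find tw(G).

1

A width-1 tree decomposition is:
Bags: B1 = {0, 2}  B2 = {1, 2}
Tree: B1–B2
The largest bag has 2 vertices, giving width 1; this decomposition certifies tw(G) ≤ 1. G has an edge, so its treewidth is at least 1. The upper and lower bounds meet at 1, so that is the treewidth.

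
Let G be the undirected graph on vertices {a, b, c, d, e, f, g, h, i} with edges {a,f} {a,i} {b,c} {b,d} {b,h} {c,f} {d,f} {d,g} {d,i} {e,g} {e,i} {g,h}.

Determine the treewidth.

A width-3 tree decomposition is:
Bags: B1 = {a, e, g, i}  B2 = {a, d, g, i}  B3 = {a, d, f, g}  B4 = {d, f, g, h}  B5 = {b, d, f, h}  B6 = {b, c, f, h}
Tree: B1–B2, B2–B3, B3–B4, B4–B5, B5–B6
Every bag has size at most 4, so the width is 4 − 1 = 3 and tw(G) ≤ 3. For the lower bound: the 4 vertex sets {a,e,i}, {g}, {d}, {b,c,f,h} are disjoint, each induces a connected subgraph, and every pair is joined by at least one edge of G. Contracting each set to a single vertex therefore yields K_{4} as a minor, and since treewidth is minor-monotone, tw(G) ≥ tw(K_{4}) = 3. Combining the bounds, tw(G) = 3.

3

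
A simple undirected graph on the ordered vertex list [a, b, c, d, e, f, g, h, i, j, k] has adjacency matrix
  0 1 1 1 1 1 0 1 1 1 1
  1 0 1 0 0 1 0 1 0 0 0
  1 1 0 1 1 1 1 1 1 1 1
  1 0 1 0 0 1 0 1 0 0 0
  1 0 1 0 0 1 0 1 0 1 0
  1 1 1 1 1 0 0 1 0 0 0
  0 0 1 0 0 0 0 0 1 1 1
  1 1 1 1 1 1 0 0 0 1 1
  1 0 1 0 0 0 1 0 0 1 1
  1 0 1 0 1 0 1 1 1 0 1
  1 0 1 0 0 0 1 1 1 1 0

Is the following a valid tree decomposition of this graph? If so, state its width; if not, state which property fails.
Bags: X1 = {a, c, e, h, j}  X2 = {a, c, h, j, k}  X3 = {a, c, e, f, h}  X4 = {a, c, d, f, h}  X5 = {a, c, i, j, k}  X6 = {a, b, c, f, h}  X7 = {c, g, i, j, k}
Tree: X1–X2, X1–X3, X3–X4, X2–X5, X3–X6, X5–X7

Checking the three conditions: (i) the bags cover all of {a, b, c, d, e, f, g, h, i, j, k}; (ii) for each edge, some bag contains both endpoints; (iii) the bags containing any fixed vertex form a subtree. All hold, so the decomposition is valid with width 5 − 1 = 4.

Yes; width 4.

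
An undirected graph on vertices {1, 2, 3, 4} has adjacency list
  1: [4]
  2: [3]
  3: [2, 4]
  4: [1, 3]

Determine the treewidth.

A width-1 tree decomposition is:
Bags: B1 = {1, 4}  B2 = {3, 4}  B3 = {2, 3}
Tree: B1–B2, B2–B3
Each bag holds 2 vertices, so the decomposition has width 1, which upper-bounds the treewidth. Since G has at least one edge (e.g. 1–4), it is not an edgeless graph, so tw(G) ≥ 1. Therefore the treewidth is 1.

1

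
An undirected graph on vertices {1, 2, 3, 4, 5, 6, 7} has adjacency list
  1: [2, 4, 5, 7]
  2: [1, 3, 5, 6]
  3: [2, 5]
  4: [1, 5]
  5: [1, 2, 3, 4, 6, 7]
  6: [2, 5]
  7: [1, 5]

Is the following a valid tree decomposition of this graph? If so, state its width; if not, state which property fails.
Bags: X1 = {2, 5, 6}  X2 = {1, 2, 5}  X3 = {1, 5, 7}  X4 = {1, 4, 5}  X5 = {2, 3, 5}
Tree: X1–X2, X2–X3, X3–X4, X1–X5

Every vertex of G appears in some bag (union = {1, 2, 3, 4, 5, 6, 7}); every edge is covered by a bag; and for each vertex v the set of bags containing v is connected in the bag tree. The decomposition is therefore valid. The largest bag has 3 vertices, so the width is 2.

Yes; width 2.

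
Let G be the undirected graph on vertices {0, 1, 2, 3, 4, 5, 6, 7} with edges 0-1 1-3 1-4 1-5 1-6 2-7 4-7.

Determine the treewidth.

1

A width-1 tree decomposition is:
Bags: B1 = {1, 4}  B2 = {4, 7}  B3 = {1, 6}  B4 = {0, 1}  B5 = {1, 5}  B6 = {1, 3}  B7 = {2, 7}
Tree: B1–B2, B1–B3, B3–B4, B4–B5, B4–B6, B2–B7
The largest bag has 2 vertices, giving width 1; this decomposition certifies tw(G) ≤ 1. Any graph with an edge has treewidth ≥ 1, and G has the edge 1–4. The upper and lower bounds meet at 1, so that is the treewidth.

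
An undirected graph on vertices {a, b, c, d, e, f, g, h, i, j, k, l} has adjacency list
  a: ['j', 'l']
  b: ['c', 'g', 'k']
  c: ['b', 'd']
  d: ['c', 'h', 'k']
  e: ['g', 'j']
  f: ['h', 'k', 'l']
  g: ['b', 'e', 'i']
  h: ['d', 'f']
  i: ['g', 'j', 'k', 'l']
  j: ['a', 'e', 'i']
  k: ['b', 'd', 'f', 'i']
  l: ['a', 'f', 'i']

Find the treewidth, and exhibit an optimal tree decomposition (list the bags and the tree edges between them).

Treewidth 3.
One such decomposition:
Bags: B1 = {b, c, d, h}  B2 = {b, d, h, k}  B3 = {b, f, h, k}  B4 = {b, f, g, k}  B5 = {f, g, i, k}  B6 = {f, g, i, l}  B7 = {e, g, i, l}  B8 = {e, i, j, l}  B9 = {a, e, j, l}
Tree: B1–B2, B2–B3, B3–B4, B4–B5, B5–B6, B6–B7, B7–B8, B8–B9

Each bag holds 4 vertices, so the decomposition has width 3, which upper-bounds the treewidth. For the lower bound: the 4 vertex sets {c,d,h}, {b}, {k}, {f,g,i,l} are disjoint, each induces a connected subgraph, and every pair is joined by at least one edge of G. Contracting each set to a single vertex therefore yields K_{4} as a minor, and since treewidth is minor-monotone, tw(G) ≥ tw(K_{4}) = 3. The upper and lower bounds meet at 3, so that is the treewidth.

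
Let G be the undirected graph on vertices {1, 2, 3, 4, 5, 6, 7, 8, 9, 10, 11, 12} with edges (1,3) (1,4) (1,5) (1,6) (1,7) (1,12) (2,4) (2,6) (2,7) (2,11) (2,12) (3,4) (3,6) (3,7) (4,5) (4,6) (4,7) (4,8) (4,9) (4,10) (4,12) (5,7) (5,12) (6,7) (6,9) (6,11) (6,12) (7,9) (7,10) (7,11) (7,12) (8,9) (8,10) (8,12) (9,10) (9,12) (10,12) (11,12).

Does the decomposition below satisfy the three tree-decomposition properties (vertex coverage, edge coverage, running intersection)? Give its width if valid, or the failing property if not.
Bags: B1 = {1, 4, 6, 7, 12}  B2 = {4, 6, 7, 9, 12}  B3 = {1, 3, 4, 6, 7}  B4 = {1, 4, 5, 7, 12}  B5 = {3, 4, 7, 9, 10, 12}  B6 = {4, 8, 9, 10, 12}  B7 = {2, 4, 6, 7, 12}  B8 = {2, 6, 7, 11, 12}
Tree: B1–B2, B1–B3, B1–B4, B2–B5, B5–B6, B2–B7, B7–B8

No — bags containing vertex 3 are not connected in the tree.

A tree decomposition must satisfy three properties: every vertex lies in some bag; for every edge, both endpoints lie together in some bag; and for every vertex, the bags containing it form a connected subtree. Here bags containing vertex 3 are not connected in the tree, so the decomposition is invalid.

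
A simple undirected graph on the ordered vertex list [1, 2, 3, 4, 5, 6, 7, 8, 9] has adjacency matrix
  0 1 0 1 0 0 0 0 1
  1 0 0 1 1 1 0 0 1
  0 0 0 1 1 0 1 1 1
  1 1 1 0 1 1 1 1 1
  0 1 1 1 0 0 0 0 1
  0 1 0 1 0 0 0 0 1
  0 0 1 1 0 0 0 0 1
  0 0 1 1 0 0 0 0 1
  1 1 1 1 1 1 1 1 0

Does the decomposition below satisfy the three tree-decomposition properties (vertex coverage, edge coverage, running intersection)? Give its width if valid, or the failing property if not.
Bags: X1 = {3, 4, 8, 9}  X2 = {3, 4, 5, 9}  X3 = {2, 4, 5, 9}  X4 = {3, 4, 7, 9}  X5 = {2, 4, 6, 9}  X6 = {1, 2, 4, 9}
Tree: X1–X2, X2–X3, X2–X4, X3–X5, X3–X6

Every vertex of G appears in some bag (union = {1, 2, 3, 4, 5, 6, 7, 8, 9}); every edge is covered by a bag; and for each vertex v the set of bags containing v is connected in the bag tree. The decomposition is therefore valid. The largest bag has 4 vertices, so the width is 3.

Yes; width 3.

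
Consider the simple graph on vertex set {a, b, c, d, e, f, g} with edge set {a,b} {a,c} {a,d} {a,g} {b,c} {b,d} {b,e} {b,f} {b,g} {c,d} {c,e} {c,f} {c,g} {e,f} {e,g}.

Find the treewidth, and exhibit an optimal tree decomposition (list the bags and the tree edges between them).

Treewidth 3.
One such decomposition:
Bags: B1 = {a, b, c, d}  B2 = {a, b, c, g}  B3 = {b, c, e, g}  B4 = {b, c, e, f}
Tree: B1–B2, B2–B3, B3–B4

Every bag has size at most 4, so the width is 4 − 1 = 3 and tw(G) ≤ 3. On the other hand G contains the 4-clique {a, b, c, d}. A clique must lie in a single bag of any decomposition, so no decomposition can have width below 3. Hence tw(G) = 3 exactly.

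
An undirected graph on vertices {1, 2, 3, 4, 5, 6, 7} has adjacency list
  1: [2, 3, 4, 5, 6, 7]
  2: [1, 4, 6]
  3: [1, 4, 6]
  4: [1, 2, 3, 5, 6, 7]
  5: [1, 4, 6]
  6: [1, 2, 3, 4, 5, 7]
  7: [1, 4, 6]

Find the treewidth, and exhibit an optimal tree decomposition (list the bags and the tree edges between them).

Treewidth 3.
One such decomposition:
Bags: B1 = {1, 2, 4, 6}  B2 = {1, 4, 5, 6}  B3 = {1, 3, 4, 6}  B4 = {1, 4, 6, 7}
Tree: B1–B2, B2–B3, B2–B4

Each bag holds 4 vertices, so the decomposition has width 3, which upper-bounds the treewidth. For the lower bound, the 4 vertices {1, 2, 4, 6} are pairwise adjacent, and any tree decomposition puts a clique entirely inside one bag — forcing width ≥ 3. Hence tw(G) = 3 exactly.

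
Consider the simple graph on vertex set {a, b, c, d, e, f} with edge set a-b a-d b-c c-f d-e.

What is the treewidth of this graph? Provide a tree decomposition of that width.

Every bag has size at most 2, so the width is 2 − 1 = 1 and tw(G) ≤ 1. Since G has at least one edge (e.g. f–c), it is not an edgeless graph, so tw(G) ≥ 1. Therefore the treewidth is 1.

Treewidth 1.
Bags: B1 = {c, f}  B2 = {b, c}  B3 = {a, b}  B4 = {a, d}  B5 = {d, e}
Tree: B1–B2, B2–B3, B3–B4, B4–B5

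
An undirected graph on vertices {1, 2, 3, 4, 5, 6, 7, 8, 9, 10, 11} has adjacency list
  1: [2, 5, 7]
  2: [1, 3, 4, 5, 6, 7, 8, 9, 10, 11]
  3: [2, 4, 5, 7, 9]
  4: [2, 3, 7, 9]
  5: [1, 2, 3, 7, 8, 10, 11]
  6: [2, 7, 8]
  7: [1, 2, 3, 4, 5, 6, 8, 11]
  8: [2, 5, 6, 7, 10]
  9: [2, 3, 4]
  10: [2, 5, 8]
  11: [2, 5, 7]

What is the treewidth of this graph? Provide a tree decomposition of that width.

Treewidth 3.
Bags: B1 = {2, 3, 5, 7}  B2 = {2, 3, 4, 7}  B3 = {2, 3, 4, 9}  B4 = {2, 5, 7, 8}  B5 = {2, 5, 7, 11}  B6 = {2, 5, 8, 10}  B7 = {2, 6, 7, 8}  B8 = {1, 2, 5, 7}
Tree: B1–B2, B2–B3, B1–B4, B1–B5, B4–B6, B4–B7, B1–B8

Each bag holds 4 vertices, so the decomposition has width 3, which upper-bounds the treewidth. Conversely, {2, 3, 4, 9} is a clique of size 4, and the vertices of any clique must share a bag in every tree decomposition; so some bag has ≥ 4 vertices and tw(G) ≥ 3. Hence tw(G) = 3 exactly.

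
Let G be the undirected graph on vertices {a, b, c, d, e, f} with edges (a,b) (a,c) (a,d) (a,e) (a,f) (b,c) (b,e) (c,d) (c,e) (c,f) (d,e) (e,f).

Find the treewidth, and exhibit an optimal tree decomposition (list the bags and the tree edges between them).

Every bag has size at most 4, so the width is 4 − 1 = 3 and tw(G) ≤ 3. Conversely, {a, c, d, e} is a clique of size 4, and the vertices of any clique must share a bag in every tree decomposition; so some bag has ≥ 4 vertices and tw(G) ≥ 3. Hence tw(G) = 3 exactly.

Treewidth 3.
One such decomposition:
Bags: B1 = {a, c, e, f}  B2 = {a, c, d, e}  B3 = {a, b, c, e}
Tree: B1–B2, B1–B3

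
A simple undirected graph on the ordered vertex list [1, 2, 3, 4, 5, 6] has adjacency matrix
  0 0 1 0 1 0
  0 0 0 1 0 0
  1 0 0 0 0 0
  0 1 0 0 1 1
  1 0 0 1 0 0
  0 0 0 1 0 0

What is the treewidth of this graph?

1

A width-1 tree decomposition is:
Bags: B1 = {1, 5}  B2 = {4, 5}  B3 = {4, 6}  B4 = {2, 4}  B5 = {1, 3}
Tree: B1–B2, B2–B3, B3–B4, B1–B5
The largest bag has 2 vertices, giving width 1; this decomposition certifies tw(G) ≤ 1. Any graph with an edge has treewidth ≥ 1, and G has the edge 1–5. Combining the bounds, tw(G) = 1.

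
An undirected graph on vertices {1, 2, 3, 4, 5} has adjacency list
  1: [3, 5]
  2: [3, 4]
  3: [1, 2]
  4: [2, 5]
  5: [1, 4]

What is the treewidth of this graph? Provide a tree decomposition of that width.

Every bag has size at most 3, so the width is 3 − 1 = 2 and tw(G) ≤ 2. The edges 1–5–4–2–3–1 form a cycle, so G is not a tree and its treewidth is at least 2. Combining the bounds, tw(G) = 2.

Treewidth 2.
One optimal decomposition is:
Bags: B1 = {1, 4, 5}  B2 = {1, 2, 4}  B3 = {1, 2, 3}
Tree: B1–B2, B2–B3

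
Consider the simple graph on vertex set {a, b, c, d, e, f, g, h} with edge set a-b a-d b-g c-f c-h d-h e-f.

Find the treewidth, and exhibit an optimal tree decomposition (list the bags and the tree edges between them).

Each bag holds 2 vertices, so the decomposition has width 1, which upper-bounds the treewidth. G has an edge, so its treewidth is at least 1. Hence tw(G) = 1 exactly.

Treewidth 1.
Bags: B1 = {b, g}  B2 = {a, b}  B3 = {a, d}  B4 = {d, h}  B5 = {c, h}  B6 = {c, f}  B7 = {e, f}
Tree: B1–B2, B2–B3, B3–B4, B4–B5, B5–B6, B6–B7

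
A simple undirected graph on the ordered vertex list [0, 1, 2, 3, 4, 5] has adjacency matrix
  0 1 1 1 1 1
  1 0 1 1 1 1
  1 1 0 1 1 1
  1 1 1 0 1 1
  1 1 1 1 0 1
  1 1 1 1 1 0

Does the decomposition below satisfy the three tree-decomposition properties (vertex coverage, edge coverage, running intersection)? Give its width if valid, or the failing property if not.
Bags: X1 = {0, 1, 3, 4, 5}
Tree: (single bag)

No — vertex 2 appears in no bag.

A tree decomposition must satisfy three properties: every vertex lies in some bag; for every edge, both endpoints lie together in some bag; and for every vertex, the bags containing it form a connected subtree. Here vertex 2 appears in no bag, so the decomposition is invalid.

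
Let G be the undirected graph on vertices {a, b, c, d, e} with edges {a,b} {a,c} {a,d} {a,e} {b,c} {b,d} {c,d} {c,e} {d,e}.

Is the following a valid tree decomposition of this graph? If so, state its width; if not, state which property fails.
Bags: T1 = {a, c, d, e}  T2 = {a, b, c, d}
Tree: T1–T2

Vertex coverage: the bags together contain {a, b, c, d, e}, the full vertex set. Edge coverage: each edge of G has both endpoints in at least one bag. Running intersection: for every vertex, the bags containing it form a connected subtree. All three properties hold, so this is a valid tree decomposition of width max|bag| − 1 = 3, and hence tw(G) ≤ 3.

Yes; width 3.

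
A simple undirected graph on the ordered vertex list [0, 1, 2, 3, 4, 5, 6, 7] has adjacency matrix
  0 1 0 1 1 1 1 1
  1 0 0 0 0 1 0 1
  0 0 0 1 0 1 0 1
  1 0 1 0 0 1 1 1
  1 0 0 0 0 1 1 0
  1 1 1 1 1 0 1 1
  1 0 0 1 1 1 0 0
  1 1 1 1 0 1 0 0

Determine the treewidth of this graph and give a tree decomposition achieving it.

Every bag has size at most 4, so the width is 4 − 1 = 3 and tw(G) ≤ 3. On the other hand G contains the 4-clique {0, 1, 5, 7}. A clique must lie in a single bag of any decomposition, so no decomposition can have width below 3. Therefore the treewidth is 3.

Treewidth 3.
One optimal decomposition is:
Bags: B1 = {0, 3, 5, 6}  B2 = {0, 3, 5, 7}  B3 = {2, 3, 5, 7}  B4 = {0, 4, 5, 6}  B5 = {0, 1, 5, 7}
Tree: B1–B2, B2–B3, B1–B4, B2–B5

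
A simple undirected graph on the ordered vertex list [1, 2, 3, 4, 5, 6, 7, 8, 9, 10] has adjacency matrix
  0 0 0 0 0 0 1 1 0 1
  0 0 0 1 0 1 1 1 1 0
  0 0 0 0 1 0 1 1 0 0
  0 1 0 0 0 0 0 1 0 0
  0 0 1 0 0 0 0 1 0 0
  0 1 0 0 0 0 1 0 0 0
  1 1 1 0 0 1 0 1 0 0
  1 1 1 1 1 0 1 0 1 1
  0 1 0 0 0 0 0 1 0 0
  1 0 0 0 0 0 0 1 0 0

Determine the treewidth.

2

A width-2 tree decomposition is:
Bags: B1 = {2, 7, 8}  B2 = {1, 7, 8}  B3 = {1, 8, 10}  B4 = {2, 8, 9}  B5 = {3, 7, 8}  B6 = {2, 4, 8}  B7 = {2, 6, 7}  B8 = {3, 5, 8}
Tree: B1–B2, B2–B3, B1–B4, B1–B5, B4–B6, B1–B7, B5–B8
The largest bag has 3 vertices, giving width 2; this decomposition certifies tw(G) ≤ 2. For the lower bound, the 3 vertices {1, 8, 10} are pairwise adjacent, and any tree decomposition puts a clique entirely inside one bag — forcing width ≥ 2. Hence tw(G) = 2 exactly.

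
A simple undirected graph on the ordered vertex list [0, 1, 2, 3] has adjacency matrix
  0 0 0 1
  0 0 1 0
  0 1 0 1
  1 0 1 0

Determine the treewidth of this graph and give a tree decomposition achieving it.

Every bag has size at most 2, so the width is 2 − 1 = 1 and tw(G) ≤ 1. Any graph with an edge has treewidth ≥ 1, and G has the edge 0–3. Therefore the treewidth is 1.

Treewidth 1.
One optimal decomposition is:
Bags: B1 = {0, 3}  B2 = {2, 3}  B3 = {1, 2}
Tree: B1–B2, B2–B3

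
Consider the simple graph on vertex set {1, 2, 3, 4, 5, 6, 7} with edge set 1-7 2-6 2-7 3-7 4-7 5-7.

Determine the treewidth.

A width-1 tree decomposition is:
Bags: B1 = {2, 7}  B2 = {4, 7}  B3 = {2, 6}  B4 = {5, 7}  B5 = {1, 7}  B6 = {3, 7}
Tree: B1–B2, B1–B3, B1–B4, B2–B5, B2–B6
Each bag holds 2 vertices, so the decomposition has width 1, which upper-bounds the treewidth. G has an edge, so its treewidth is at least 1. Therefore the treewidth is 1.

1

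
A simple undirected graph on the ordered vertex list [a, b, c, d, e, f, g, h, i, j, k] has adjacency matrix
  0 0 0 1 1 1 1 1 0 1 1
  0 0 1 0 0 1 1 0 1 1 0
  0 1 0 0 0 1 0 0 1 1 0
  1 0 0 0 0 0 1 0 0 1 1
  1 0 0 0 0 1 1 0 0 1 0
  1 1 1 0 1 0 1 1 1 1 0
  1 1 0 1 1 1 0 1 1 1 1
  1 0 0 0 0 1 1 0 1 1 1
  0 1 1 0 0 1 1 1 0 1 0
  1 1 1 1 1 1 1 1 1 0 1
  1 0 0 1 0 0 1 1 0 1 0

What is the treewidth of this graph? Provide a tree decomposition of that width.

Treewidth 4.
One such decomposition:
Bags: B1 = {a, f, g, h, j}  B2 = {f, g, h, i, j}  B3 = {b, f, g, i, j}  B4 = {a, g, h, j, k}  B5 = {b, c, f, i, j}  B6 = {a, d, g, j, k}  B7 = {a, e, f, g, j}
Tree: B1–B2, B2–B3, B1–B4, B3–B5, B4–B6, B1–B7

Every bag has size at most 5, so the width is 5 − 1 = 4 and tw(G) ≤ 4. Conversely, {a, d, g, j, k} is a clique of size 5, and the vertices of any clique must share a bag in every tree decomposition; so some bag has ≥ 5 vertices and tw(G) ≥ 4. The upper and lower bounds meet at 4, so that is the treewidth.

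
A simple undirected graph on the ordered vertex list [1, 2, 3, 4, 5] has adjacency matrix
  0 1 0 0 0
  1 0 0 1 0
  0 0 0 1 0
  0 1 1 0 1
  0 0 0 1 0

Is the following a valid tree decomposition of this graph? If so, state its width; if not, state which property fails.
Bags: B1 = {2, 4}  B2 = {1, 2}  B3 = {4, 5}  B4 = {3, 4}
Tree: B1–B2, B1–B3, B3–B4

Vertex coverage: the bags together contain {1, 2, 3, 4, 5}, the full vertex set. Edge coverage: each edge of G has both endpoints in at least one bag. Running intersection: for every vertex, the bags containing it form a connected subtree. All three properties hold, so this is a valid tree decomposition of width max|bag| − 1 = 1, and hence tw(G) ≤ 1.

Yes; width 1.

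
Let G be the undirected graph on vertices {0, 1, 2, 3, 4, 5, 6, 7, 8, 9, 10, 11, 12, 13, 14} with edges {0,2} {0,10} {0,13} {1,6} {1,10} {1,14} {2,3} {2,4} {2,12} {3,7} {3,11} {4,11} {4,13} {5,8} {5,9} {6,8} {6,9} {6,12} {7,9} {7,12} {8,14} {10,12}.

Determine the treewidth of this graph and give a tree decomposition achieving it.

The largest bag has 4 vertices, giving width 3; this decomposition certifies tw(G) ≤ 3. For the lower bound: the 4 vertex sets {5,8,14}, {9}, {6}, {1,7,10,12} are disjoint, each induces a connected subgraph, and every pair is joined by at least one edge of G. Contracting each set to a single vertex therefore yields K_{4} as a minor, and since treewidth is minor-monotone, tw(G) ≥ tw(K_{4}) = 3. Combining the bounds, tw(G) = 3.

Treewidth 3.
One such decomposition:
Bags: B1 = {5, 8, 9, 14}  B2 = {6, 8, 9, 14}  B3 = {1, 6, 9, 14}  B4 = {1, 6, 7, 9}  B5 = {1, 6, 7, 12}  B6 = {1, 7, 10, 12}  B7 = {3, 7, 10, 12}  B8 = {2, 3, 10, 12}  B9 = {0, 2, 3, 10}  B10 = {0, 2, 3, 11}  B11 = {0, 2, 4, 11}  B12 = {0, 4, 11, 13}
Tree: B1–B2, B2–B3, B3–B4, B4–B5, B5–B6, B6–B7, B7–B8, B8–B9, B9–B10, B10–B11, B11–B12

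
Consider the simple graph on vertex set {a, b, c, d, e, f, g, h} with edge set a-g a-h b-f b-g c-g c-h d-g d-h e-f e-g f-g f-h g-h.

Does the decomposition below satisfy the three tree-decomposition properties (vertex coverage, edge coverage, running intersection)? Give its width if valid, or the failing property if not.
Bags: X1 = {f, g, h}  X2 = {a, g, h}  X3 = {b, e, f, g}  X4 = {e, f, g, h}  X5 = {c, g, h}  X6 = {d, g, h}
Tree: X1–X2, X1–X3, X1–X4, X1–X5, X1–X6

A tree decomposition must satisfy three properties: every vertex lies in some bag; for every edge, both endpoints lie together in some bag; and for every vertex, the bags containing it form a connected subtree. Here bags containing vertex e are not connected in the tree, so the decomposition is invalid.

No — bags containing vertex e are not connected in the tree.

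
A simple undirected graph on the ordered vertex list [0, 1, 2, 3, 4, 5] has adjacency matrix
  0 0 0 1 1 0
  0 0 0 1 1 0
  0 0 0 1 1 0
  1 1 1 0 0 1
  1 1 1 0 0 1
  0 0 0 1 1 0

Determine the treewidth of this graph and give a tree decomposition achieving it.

Treewidth 2.
One optimal decomposition is:
Bags: B1 = {2, 3, 4}  B2 = {1, 3, 4}  B3 = {0, 3, 4}  B4 = {3, 4, 5}
Tree: B1–B2, B2–B3, B3–B4

The largest bag has 3 vertices, giving width 2; this decomposition certifies tw(G) ≤ 2. Since 4–2–3–1–4 is a cycle in G, G is not acyclic. Forests are exactly the graphs of treewidth ≤ 1, so tw(G) ≥ 2. Combining the bounds, tw(G) = 2.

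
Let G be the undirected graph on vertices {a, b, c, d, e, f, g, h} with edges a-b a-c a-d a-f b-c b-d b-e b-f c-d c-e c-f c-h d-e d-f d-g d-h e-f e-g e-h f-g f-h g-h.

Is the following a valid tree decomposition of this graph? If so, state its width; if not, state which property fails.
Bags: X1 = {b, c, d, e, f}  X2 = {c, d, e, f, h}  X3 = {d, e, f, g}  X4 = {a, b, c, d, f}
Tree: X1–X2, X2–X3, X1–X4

A tree decomposition must satisfy three properties: every vertex lies in some bag; for every edge, both endpoints lie together in some bag; and for every vertex, the bags containing it form a connected subtree. Here edge (h,g) lies in no bag, so the decomposition is invalid.

No — edge (h,g) lies in no bag.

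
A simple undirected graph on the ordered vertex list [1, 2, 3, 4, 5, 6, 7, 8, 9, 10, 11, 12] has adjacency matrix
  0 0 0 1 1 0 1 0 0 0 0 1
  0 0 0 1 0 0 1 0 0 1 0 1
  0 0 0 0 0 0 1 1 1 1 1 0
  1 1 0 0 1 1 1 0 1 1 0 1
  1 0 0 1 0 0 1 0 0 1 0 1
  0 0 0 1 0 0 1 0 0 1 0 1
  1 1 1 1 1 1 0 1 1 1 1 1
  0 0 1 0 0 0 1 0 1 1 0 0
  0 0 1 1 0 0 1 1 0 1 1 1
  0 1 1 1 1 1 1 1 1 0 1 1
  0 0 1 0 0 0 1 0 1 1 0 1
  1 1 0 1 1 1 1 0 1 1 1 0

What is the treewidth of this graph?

4

A width-4 tree decomposition is:
Bags: B1 = {4, 6, 7, 10, 12}  B2 = {4, 7, 9, 10, 12}  B3 = {7, 9, 10, 11, 12}  B4 = {3, 7, 9, 10, 11}  B5 = {4, 5, 7, 10, 12}  B6 = {1, 4, 5, 7, 12}  B7 = {2, 4, 7, 10, 12}  B8 = {3, 7, 8, 9, 10}
Tree: B1–B2, B2–B3, B3–B4, B1–B5, B5–B6, B1–B7, B4–B8
Each bag holds 5 vertices, so the decomposition has width 4, which upper-bounds the treewidth. On the other hand G contains the 5-clique {1, 4, 5, 7, 12}. A clique must lie in a single bag of any decomposition, so no decomposition can have width below 4. Hence tw(G) = 4 exactly.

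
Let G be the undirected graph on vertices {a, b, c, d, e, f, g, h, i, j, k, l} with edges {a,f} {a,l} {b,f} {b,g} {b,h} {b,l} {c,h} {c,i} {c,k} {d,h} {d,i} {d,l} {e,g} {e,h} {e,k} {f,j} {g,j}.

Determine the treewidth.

A width-3 tree decomposition is:
Bags: B1 = {c, e, i, k}  B2 = {c, e, h, i}  B3 = {d, e, h, i}  B4 = {d, e, g, h}  B5 = {b, d, g, h}  B6 = {b, d, g, l}  B7 = {b, g, j, l}  B8 = {b, f, j, l}  B9 = {a, f, j, l}
Tree: B1–B2, B2–B3, B3–B4, B4–B5, B5–B6, B6–B7, B7–B8, B8–B9
Every bag has size at most 4, so the width is 4 − 1 = 3 and tw(G) ≤ 3. For the lower bound: the 4 vertex sets {c,i,k}, {e}, {h}, {b,d,g,l} are disjoint, each induces a connected subgraph, and every pair is joined by at least one edge of G. Contracting each set to a single vertex therefore yields K_{4} as a minor, and since treewidth is minor-monotone, tw(G) ≥ tw(K_{4}) = 3. Hence tw(G) = 3 exactly.

3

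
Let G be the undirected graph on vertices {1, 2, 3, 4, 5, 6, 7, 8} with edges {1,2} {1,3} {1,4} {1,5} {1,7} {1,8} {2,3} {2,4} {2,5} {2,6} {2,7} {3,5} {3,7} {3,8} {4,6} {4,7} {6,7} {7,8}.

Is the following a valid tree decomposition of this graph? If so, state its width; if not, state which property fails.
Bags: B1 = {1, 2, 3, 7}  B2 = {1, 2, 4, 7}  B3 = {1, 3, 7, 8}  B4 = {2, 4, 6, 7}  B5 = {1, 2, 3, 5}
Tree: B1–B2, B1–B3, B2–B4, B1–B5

Yes; width 3.

Vertex coverage: the bags together contain {1, 2, 3, 4, 5, 6, 7, 8}, the full vertex set. Edge coverage: each edge of G has both endpoints in at least one bag. Running intersection: for every vertex, the bags containing it form a connected subtree. All three properties hold, so this is a valid tree decomposition of width max|bag| − 1 = 3, and hence tw(G) ≤ 3.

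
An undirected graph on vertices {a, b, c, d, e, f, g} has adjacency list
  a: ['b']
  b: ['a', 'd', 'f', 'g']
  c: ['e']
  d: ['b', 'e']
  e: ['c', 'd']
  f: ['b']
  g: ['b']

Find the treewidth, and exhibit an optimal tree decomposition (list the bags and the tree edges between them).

Every bag has size at most 2, so the width is 2 − 1 = 1 and tw(G) ≤ 1. Any graph with an edge has treewidth ≥ 1, and G has the edge d–b. The upper and lower bounds meet at 1, so that is the treewidth.

Treewidth 1.
One optimal decomposition is:
Bags: B1 = {b, d}  B2 = {d, e}  B3 = {b, g}  B4 = {c, e}  B5 = {a, b}  B6 = {b, f}
Tree: B1–B2, B1–B3, B2–B4, B3–B5, B3–B6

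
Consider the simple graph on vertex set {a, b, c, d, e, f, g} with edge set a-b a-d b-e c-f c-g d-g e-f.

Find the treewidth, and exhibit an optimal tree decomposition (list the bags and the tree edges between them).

Every bag has size at most 3, so the width is 3 − 1 = 2 and tw(G) ≤ 2. The edges f–e–b–a–d–g–c–f form a cycle, so G is not a tree and its treewidth is at least 2. The upper and lower bounds meet at 2, so that is the treewidth.

Treewidth 2.
One optimal decomposition is:
Bags: B1 = {b, e, f}  B2 = {a, b, f}  B3 = {a, d, f}  B4 = {d, f, g}  B5 = {c, f, g}
Tree: B1–B2, B2–B3, B3–B4, B4–B5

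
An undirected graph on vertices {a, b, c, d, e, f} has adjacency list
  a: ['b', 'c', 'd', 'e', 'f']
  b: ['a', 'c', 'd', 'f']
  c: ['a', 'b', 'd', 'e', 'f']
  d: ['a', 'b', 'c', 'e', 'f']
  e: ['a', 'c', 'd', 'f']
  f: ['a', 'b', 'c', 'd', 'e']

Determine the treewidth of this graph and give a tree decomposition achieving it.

Treewidth 4.
One optimal decomposition is:
Bags: B1 = {a, c, d, e, f}  B2 = {a, b, c, d, f}
Tree: B1–B2

Each bag holds 5 vertices, so the decomposition has width 4, which upper-bounds the treewidth. For the lower bound, the 5 vertices {a, c, d, e, f} are pairwise adjacent, and any tree decomposition puts a clique entirely inside one bag — forcing width ≥ 4. Combining the bounds, tw(G) = 4.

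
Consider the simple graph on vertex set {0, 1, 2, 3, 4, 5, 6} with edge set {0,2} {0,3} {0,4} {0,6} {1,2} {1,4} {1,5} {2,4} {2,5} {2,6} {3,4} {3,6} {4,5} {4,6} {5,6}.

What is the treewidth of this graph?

3

A width-3 tree decomposition is:
Bags: B1 = {2, 4, 5, 6}  B2 = {0, 2, 4, 6}  B3 = {1, 2, 4, 5}  B4 = {0, 3, 4, 6}
Tree: B1–B2, B1–B3, B2–B4
The largest bag has 4 vertices, giving width 3; this decomposition certifies tw(G) ≤ 3. On the other hand G contains the 4-clique {0, 2, 4, 6}. A clique must lie in a single bag of any decomposition, so no decomposition can have width below 3. Therefore the treewidth is 3.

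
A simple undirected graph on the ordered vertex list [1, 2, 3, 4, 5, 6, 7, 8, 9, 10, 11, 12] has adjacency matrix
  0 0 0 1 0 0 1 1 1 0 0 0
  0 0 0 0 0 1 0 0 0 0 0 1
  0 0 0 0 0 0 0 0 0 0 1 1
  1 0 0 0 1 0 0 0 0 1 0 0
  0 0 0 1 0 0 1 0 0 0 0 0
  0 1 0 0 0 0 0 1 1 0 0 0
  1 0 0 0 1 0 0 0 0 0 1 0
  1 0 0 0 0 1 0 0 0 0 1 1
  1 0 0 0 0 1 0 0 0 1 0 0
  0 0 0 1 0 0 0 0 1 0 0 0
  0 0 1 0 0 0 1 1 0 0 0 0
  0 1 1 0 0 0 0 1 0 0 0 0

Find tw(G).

A width-3 tree decomposition is:
Bags: B1 = {2, 3, 11, 12}  B2 = {2, 8, 11, 12}  B3 = {2, 6, 8, 11}  B4 = {6, 7, 8, 11}  B5 = {1, 6, 7, 8}  B6 = {1, 6, 7, 9}  B7 = {1, 5, 7, 9}  B8 = {1, 4, 5, 9}  B9 = {4, 5, 9, 10}
Tree: B1–B2, B2–B3, B3–B4, B4–B5, B5–B6, B6–B7, B7–B8, B8–B9
The largest bag has 4 vertices, giving width 3; this decomposition certifies tw(G) ≤ 3. For the lower bound: the 4 vertex sets {2,3,12}, {11}, {8}, {1,6,7,9} are disjoint, each induces a connected subgraph, and every pair is joined by at least one edge of G. Contracting each set to a single vertex therefore yields K_{4} as a minor, and since treewidth is minor-monotone, tw(G) ≥ tw(K_{4}) = 3. Therefore the treewidth is 3.

3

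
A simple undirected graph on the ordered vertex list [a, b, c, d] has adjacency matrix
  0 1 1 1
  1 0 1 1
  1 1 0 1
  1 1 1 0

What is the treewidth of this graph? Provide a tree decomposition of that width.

With just one bag of size 4, the width is 4 − 1 = 3, so tw(G) ≤ 3. For the lower bound, the 4 vertices {a, b, c, d} are pairwise adjacent, and any tree decomposition puts a clique entirely inside one bag — forcing width ≥ 3. Therefore the treewidth is 3.

Treewidth 3.
One optimal decomposition is:
Bags: B1 = {a, b, c, d}
Tree: (single bag)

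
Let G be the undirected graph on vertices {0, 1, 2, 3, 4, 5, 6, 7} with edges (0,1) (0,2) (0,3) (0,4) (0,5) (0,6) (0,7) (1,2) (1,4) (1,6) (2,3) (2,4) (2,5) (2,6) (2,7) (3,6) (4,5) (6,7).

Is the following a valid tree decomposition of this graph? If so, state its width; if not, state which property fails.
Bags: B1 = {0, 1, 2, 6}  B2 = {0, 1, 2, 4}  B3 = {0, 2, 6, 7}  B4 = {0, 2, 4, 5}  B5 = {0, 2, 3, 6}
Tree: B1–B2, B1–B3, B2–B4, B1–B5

Checking the three conditions: (i) the bags cover all of {0, 1, 2, 3, 4, 5, 6, 7}; (ii) for each edge, some bag contains both endpoints; (iii) the bags containing any fixed vertex form a subtree. All hold, so the decomposition is valid with width 4 − 1 = 3.

Yes; width 3.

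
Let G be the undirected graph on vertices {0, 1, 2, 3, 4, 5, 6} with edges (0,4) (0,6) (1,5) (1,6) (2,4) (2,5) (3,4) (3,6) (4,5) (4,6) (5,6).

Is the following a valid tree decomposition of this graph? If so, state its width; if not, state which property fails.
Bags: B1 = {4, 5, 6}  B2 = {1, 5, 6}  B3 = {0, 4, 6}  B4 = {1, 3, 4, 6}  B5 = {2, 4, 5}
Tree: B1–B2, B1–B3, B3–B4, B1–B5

No — bags containing vertex 1 are not connected in the tree.

A tree decomposition must satisfy three properties: every vertex lies in some bag; for every edge, both endpoints lie together in some bag; and for every vertex, the bags containing it form a connected subtree. Here bags containing vertex 1 are not connected in the tree, so the decomposition is invalid.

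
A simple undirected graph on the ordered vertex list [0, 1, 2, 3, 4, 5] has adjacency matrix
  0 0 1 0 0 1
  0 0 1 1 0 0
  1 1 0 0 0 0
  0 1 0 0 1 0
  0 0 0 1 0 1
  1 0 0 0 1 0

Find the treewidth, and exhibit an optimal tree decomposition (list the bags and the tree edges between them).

Treewidth 2.
One such decomposition:
Bags: B1 = {3, 4, 5}  B2 = {1, 3, 5}  B3 = {1, 2, 5}  B4 = {0, 2, 5}
Tree: B1–B2, B2–B3, B3–B4

Each bag holds 3 vertices, so the decomposition has width 2, which upper-bounds the treewidth. The edges 5–4–3–1–2–0–5 form a cycle, so G is not a tree and its treewidth is at least 2. Therefore the treewidth is 2.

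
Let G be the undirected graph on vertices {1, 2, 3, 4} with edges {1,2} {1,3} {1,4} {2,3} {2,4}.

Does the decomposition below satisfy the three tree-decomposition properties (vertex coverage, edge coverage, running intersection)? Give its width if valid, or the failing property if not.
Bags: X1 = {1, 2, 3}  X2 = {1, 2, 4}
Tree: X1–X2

Vertex coverage: the bags together contain {1, 2, 3, 4}, the full vertex set. Edge coverage: each edge of G has both endpoints in at least one bag. Running intersection: for every vertex, the bags containing it form a connected subtree. All three properties hold, so this is a valid tree decomposition of width max|bag| − 1 = 2, and hence tw(G) ≤ 2.

Yes; width 2.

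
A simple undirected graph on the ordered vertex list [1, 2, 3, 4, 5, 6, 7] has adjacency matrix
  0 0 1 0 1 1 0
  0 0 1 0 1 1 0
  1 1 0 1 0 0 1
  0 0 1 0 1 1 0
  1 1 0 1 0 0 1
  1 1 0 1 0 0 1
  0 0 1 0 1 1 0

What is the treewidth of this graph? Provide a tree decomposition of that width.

Treewidth 3.
One optimal decomposition is:
Bags: B1 = {2, 3, 5, 6}  B2 = {1, 3, 5, 6}  B3 = {3, 5, 6, 7}  B4 = {3, 4, 5, 6}
Tree: B1–B2, B2–B3, B3–B4

Every bag has size at most 4, so the width is 4 − 1 = 3 and tw(G) ≤ 3. For the lower bound: the 4 vertex sets {2,3}, {1,6}, {5}, {7} are disjoint, each induces a connected subgraph, and every pair is joined by at least one edge of G. Contracting each set to a single vertex therefore yields K_{4} as a minor, and since treewidth is minor-monotone, tw(G) ≥ tw(K_{4}) = 3. The upper and lower bounds meet at 3, so that is the treewidth.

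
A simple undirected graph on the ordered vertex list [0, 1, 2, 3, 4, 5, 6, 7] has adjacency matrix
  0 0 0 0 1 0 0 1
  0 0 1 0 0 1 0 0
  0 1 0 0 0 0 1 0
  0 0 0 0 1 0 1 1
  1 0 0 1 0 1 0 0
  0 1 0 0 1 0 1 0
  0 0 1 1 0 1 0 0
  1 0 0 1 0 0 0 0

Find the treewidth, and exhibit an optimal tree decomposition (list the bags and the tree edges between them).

Treewidth 2.
Bags: B1 = {0, 4, 7}  B2 = {3, 4, 7}  B3 = {3, 4, 5}  B4 = {3, 5, 6}  B5 = {1, 5, 6}  B6 = {1, 2, 6}
Tree: B1–B2, B2–B3, B3–B4, B4–B5, B5–B6

Each bag holds 3 vertices, so the decomposition has width 2, which upper-bounds the treewidth. Since 0–7–3–4–0 is a cycle in G, G is not acyclic. Forests are exactly the graphs of treewidth ≤ 1, so tw(G) ≥ 2. Combining the bounds, tw(G) = 2.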